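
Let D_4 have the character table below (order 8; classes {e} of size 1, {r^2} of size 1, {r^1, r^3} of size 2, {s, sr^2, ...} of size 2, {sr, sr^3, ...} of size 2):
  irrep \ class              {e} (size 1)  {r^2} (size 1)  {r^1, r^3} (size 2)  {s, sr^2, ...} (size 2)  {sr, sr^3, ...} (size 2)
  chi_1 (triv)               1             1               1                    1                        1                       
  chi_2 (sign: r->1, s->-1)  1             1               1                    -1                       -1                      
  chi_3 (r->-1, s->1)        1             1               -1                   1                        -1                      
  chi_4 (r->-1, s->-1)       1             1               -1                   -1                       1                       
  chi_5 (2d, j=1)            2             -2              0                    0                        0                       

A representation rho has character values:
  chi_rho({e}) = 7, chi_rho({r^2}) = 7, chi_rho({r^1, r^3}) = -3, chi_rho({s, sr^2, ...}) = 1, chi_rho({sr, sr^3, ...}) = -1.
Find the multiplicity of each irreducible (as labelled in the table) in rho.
Multiplicities: chi_1: 1, chi_2: 1, chi_3: 3, chi_4: 2, chi_5: 0.

Argument: Use <chi_rho, chi> = (1/|G|) sum_C |C| * chi_rho(C) * conj(chi(C)) with |G| = 8 for each irreducible chi in the table:
  <chi_rho, chi_1> = (1/8)[1*(7)*conj(1) + 1*(7)*conj(1) + 2*(-3)*conj(1) + 2*(1)*conj(1) + 2*(-1)*conj(1)]
      = (1/8)[(7) + (7) + (-6) + (2) + (-2)] = 8/8 = 1
  <chi_rho, chi_2> = (1/8)[1*(7)*conj(1) + 1*(7)*conj(1) + 2*(-3)*conj(1) + 2*(1)*conj(-1) + 2*(-1)*conj(-1)]
      = (1/8)[(7) + (7) + (-6) + (-2) + (2)] = 8/8 = 1
  <chi_rho, chi_3> = (1/8)[1*(7)*conj(1) + 1*(7)*conj(1) + 2*(-3)*conj(-1) + 2*(1)*conj(1) + 2*(-1)*conj(-1)]
      = (1/8)[(7) + (7) + (6) + (2) + (2)] = 24/8 = 3
  <chi_rho, chi_4> = (1/8)[1*(7)*conj(1) + 1*(7)*conj(1) + 2*(-3)*conj(-1) + 2*(1)*conj(-1) + 2*(-1)*conj(1)]
      = (1/8)[(7) + (7) + (6) + (-2) + (-2)] = 16/8 = 2
  <chi_rho, chi_5> = (1/8)[1*(7)*conj(2) + 1*(7)*conj(-2) + 2*(-3)*conj(0) + 2*(1)*conj(0) + 2*(-1)*conj(0)]
      = (1/8)[(14) + (-14) + (0) + (0) + (0)] = 0/8 = 0
Dimension check: dim(rho) = sum (mult * dim) = 1*1 + 1*1 + 3*1 + 2*1 + 0*2 = 7 = chi_rho(e) = 7.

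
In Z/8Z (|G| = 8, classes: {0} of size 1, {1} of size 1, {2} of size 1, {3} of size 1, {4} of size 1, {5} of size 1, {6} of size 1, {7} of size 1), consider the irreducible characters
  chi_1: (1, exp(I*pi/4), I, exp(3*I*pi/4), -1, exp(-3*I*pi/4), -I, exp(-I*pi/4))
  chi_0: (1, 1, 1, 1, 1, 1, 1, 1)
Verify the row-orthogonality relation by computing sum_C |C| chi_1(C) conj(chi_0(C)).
Sum = 0; so <chi_1, chi_0> = 0 (distinct irreducibles are orthogonal).

Why: Compute term by term over conjugacy classes (|C| * chi_1(C) * conj(chi_0(C))):
  1*(1)*conj(1) + 1*(exp(I*pi/4))*conj(1) + 1*(I)*conj(1) + 1*(exp(3*I*pi/4))*conj(1) + 1*(-1)*conj(1) + 1*(exp(-3*I*pi/4))*conj(1) + 1*(-I)*conj(1) + 1*(exp(-I*pi/4))*conj(1)
  = (1) + (exp(I*pi/4)) + (I) + (exp(3*I*pi/4)) + (-1) + (exp(-3*I*pi/4)) + (-I) + (exp(-I*pi/4))
  = 0.
(Exp terms are combined using exp(i*s)*conj(exp(i*t)) = exp(i*(s-t)), and sums of them are collapsed using the identity that for every m > 1 the m distinct m-th roots of unity sum to 0, e.g. 1 + exp(2*I*pi/3) + exp(-2*I*pi/3) = 0.)
Dividing by |G| = 8 gives 0/8 = 0, matching the row-orthogonality relation <chi_1, chi_0> = [chi_1 = chi_0].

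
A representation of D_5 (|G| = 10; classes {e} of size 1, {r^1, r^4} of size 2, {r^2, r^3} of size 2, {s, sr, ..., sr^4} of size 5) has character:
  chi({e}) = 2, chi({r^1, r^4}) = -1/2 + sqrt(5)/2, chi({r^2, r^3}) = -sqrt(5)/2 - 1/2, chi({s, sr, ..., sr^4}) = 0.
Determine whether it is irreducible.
Irreducible: <chi, chi> = 1.

Argument: <chi, chi> = (1/|G|) sum_C |C| * |chi(C)|^2 = (1/10)[1*|2|^2 + 2*|-1/2 + sqrt(5)/2|^2 + 2*|-sqrt(5)/2 - 1/2|^2 + 5*|0|^2]
  = (1/10)[(4) + (3 - sqrt(5)) + (sqrt(5) + 3) + (0)] = 10/10 = 1.
A character is irreducible iff <chi, chi> = 1, so this representation is irreducible.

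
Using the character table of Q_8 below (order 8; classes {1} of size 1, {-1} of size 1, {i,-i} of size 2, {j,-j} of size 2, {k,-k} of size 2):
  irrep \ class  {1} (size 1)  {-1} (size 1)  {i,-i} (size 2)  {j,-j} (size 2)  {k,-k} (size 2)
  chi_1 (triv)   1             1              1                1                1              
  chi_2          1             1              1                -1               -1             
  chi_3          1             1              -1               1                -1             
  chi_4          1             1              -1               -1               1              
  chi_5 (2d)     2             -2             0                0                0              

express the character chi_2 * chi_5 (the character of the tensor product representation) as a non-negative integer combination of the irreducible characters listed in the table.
chi_2 tensor chi_5 = chi_5 (all other irreducibles have multiplicity 0).

Solution. The character of a tensor product is the pointwise product (chi_2 * chi_5)(C) = chi_2(C) * chi_5(C):
  {1}: (1)*(2), {-1}: (1)*(-2), {i,-i}: (1)*(0), {j,-j}: (-1)*(0), {k,-k}: (-1)*(0)
so (chi_2 * chi_5) takes values
  {1} -> 2, {-1} -> -2, {i,-i} -> 0, {j,-j} -> 0, {k,-k} -> 0.
Now take the inner product of this character with each irreducible chi from the table, <chi_2*chi_5, chi> = (1/8) sum_C |C| (chi_2*chi_5)(C) conj(chi(C)):
  <chi_2*chi_5, chi_1> = (1/8)[1*(2)*conj(1) + 1*(-2)*conj(1) + 2*(0)*conj(1) + 2*(0)*conj(1) + 2*(0)*conj(1)]
      = (1/8)[(2) + (-2) + (0) + (0) + (0)] = 0/8 = 0
  <chi_2*chi_5, chi_2> = (1/8)[1*(2)*conj(1) + 1*(-2)*conj(1) + 2*(0)*conj(1) + 2*(0)*conj(-1) + 2*(0)*conj(-1)]
      = (1/8)[(2) + (-2) + (0) + (0) + (0)] = 0/8 = 0
  <chi_2*chi_5, chi_3> = (1/8)[1*(2)*conj(1) + 1*(-2)*conj(1) + 2*(0)*conj(-1) + 2*(0)*conj(1) + 2*(0)*conj(-1)]
      = (1/8)[(2) + (-2) + (0) + (0) + (0)] = 0/8 = 0
  <chi_2*chi_5, chi_4> = (1/8)[1*(2)*conj(1) + 1*(-2)*conj(1) + 2*(0)*conj(-1) + 2*(0)*conj(-1) + 2*(0)*conj(1)]
      = (1/8)[(2) + (-2) + (0) + (0) + (0)] = 0/8 = 0
  <chi_2*chi_5, chi_5> = (1/8)[1*(2)*conj(2) + 1*(-2)*conj(-2) + 2*(0)*conj(0) + 2*(0)*conj(0) + 2*(0)*conj(0)]
      = (1/8)[(4) + (4) + (0) + (0) + (0)] = 8/8 = 1
Hence the multiplicities are chi_5: 1. Dimension check: dim(chi_2)*dim(chi_5) = 1*2 = 2 and sum (mult * dim) = 1*2 = 2.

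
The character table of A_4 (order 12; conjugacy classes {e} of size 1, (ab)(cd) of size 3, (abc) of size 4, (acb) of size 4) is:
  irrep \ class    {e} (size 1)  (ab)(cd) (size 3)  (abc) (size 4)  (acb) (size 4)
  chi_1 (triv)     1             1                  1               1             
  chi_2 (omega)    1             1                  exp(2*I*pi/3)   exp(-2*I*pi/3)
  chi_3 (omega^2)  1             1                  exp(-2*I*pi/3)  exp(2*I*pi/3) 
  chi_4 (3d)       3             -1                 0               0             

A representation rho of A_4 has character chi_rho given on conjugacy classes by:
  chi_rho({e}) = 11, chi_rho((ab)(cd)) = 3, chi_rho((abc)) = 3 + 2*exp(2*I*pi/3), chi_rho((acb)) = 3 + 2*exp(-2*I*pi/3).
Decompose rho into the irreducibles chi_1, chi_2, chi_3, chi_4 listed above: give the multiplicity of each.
Multiplicities: chi_1: 3, chi_2: 2, chi_3: 0, chi_4: 2.

Justification: Use <chi_rho, chi> = (1/|G|) sum_C |C| * chi_rho(C) * conj(chi(C)) with |G| = 12 for each irreducible chi in the table:
  <chi_rho, chi_1> = (1/12)[1*(11)*conj(1) + 3*(3)*conj(1) + 4*(3 + 2*exp(2*I*pi/3))*conj(1) + 4*(3 + 2*exp(-2*I*pi/3))*conj(1)]
      = (1/12)[(11) + (9) + (12 + 8*exp(2*I*pi/3)) + (12 + 8*exp(-2*I*pi/3))] = 36/12 = 3
  <chi_rho, chi_2> = (1/12)[1*(11)*conj(1) + 3*(3)*conj(1) + 4*(3 + 2*exp(2*I*pi/3))*conj(exp(2*I*pi/3)) + 4*(3 + 2*exp(-2*I*pi/3))*conj(exp(-2*I*pi/3))]
      = (1/12)[(11) + (9) + (8 + 12*exp(-2*I*pi/3)) + (8 + 12*exp(2*I*pi/3))] = 24/12 = 2
  <chi_rho, chi_3> = (1/12)[1*(11)*conj(1) + 3*(3)*conj(1) + 4*(3 + 2*exp(2*I*pi/3))*conj(exp(-2*I*pi/3)) + 4*(3 + 2*exp(-2*I*pi/3))*conj(exp(2*I*pi/3))]
      = (1/12)[(11) + (9) + (8*exp(-2*I*pi/3) + 12*exp(2*I*pi/3)) + (12*exp(-2*I*pi/3) + 8*exp(2*I*pi/3))] = 0/12 = 0
  <chi_rho, chi_4> = (1/12)[1*(11)*conj(3) + 3*(3)*conj(-1) + 4*(3 + 2*exp(2*I*pi/3))*conj(0) + 4*(3 + 2*exp(-2*I*pi/3))*conj(0)]
      = (1/12)[(33) + (-9) + (0) + (0)] = 24/12 = 2
(Exp terms are combined using exp(i*s)*conj(exp(i*t)) = exp(i*(s-t)), and sums of them are collapsed using the identity that for every m > 1 the m distinct m-th roots of unity sum to 0, e.g. 1 + exp(2*I*pi/3) + exp(-2*I*pi/3) = 0.)
Dimension check: dim(rho) = sum (mult * dim) = 3*1 + 2*1 + 0*1 + 2*3 = 11 = chi_rho(e) = 11.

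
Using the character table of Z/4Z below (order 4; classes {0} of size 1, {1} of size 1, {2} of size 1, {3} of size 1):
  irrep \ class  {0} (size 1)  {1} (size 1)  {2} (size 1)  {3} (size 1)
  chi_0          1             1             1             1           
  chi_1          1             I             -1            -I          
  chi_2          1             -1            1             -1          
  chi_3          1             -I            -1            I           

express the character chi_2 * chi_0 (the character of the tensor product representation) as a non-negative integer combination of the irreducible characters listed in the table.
chi_2 tensor chi_0 = chi_2 (all other irreducibles have multiplicity 0).

Argument: The character of a tensor product is the pointwise product (chi_2 * chi_0)(C) = chi_2(C) * chi_0(C):
  {0}: (1)*(1), {1}: (-1)*(1), {2}: (1)*(1), {3}: (-1)*(1)
so (chi_2 * chi_0) takes values
  {0} -> 1, {1} -> -1, {2} -> 1, {3} -> -1.
Now take the inner product of this character with each irreducible chi from the table, <chi_2*chi_0, chi> = (1/4) sum_C |C| (chi_2*chi_0)(C) conj(chi(C)):
  <chi_2*chi_0, chi_0> = (1/4)[1*(1)*conj(1) + 1*(-1)*conj(1) + 1*(1)*conj(1) + 1*(-1)*conj(1)]
      = (1/4)[(1) + (-1) + (1) + (-1)] = 0/4 = 0
  <chi_2*chi_0, chi_1> = (1/4)[1*(1)*conj(1) + 1*(-1)*conj(I) + 1*(1)*conj(-1) + 1*(-1)*conj(-I)]
      = (1/4)[(1) + (I) + (-1) + (-I)] = 0/4 = 0
  <chi_2*chi_0, chi_2> = (1/4)[1*(1)*conj(1) + 1*(-1)*conj(-1) + 1*(1)*conj(1) + 1*(-1)*conj(-1)]
      = (1/4)[(1) + (1) + (1) + (1)] = 4/4 = 1
  <chi_2*chi_0, chi_3> = (1/4)[1*(1)*conj(1) + 1*(-1)*conj(-I) + 1*(1)*conj(-1) + 1*(-1)*conj(I)]
      = (1/4)[(1) + (-I) + (-1) + (I)] = 0/4 = 0
(Exp terms are combined using exp(i*s)*conj(exp(i*t)) = exp(i*(s-t)), and sums of them are collapsed using the identity that for every m > 1 the m distinct m-th roots of unity sum to 0, e.g. 1 + exp(2*I*pi/3) + exp(-2*I*pi/3) = 0.)
Hence the multiplicities are chi_2: 1. Dimension check: dim(chi_2)*dim(chi_0) = 1*1 = 1 and sum (mult * dim) = 1*1 = 1.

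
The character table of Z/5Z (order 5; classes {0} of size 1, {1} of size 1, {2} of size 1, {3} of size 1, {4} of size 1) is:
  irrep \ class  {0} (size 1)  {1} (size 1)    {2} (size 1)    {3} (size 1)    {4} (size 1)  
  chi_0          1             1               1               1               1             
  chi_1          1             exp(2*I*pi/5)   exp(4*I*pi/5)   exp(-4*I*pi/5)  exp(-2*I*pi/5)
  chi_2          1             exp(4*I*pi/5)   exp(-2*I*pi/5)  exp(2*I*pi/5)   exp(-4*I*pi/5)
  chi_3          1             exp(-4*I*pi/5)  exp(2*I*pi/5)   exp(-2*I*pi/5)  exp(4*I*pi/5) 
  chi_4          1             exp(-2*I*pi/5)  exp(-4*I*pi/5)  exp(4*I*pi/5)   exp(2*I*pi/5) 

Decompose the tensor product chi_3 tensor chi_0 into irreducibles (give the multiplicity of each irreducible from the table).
chi_3 tensor chi_0 = chi_3 (all other irreducibles have multiplicity 0).

Details: The character of a tensor product is the pointwise product (chi_3 * chi_0)(C) = chi_3(C) * chi_0(C):
  {0}: (1)*(1), {1}: (exp(-4*I*pi/5))*(1), {2}: (exp(2*I*pi/5))*(1), {3}: (exp(-2*I*pi/5))*(1), {4}: (exp(4*I*pi/5))*(1)
so (chi_3 * chi_0) takes values
  {0} -> 1, {1} -> exp(-4*I*pi/5), {2} -> exp(2*I*pi/5), {3} -> exp(-2*I*pi/5), {4} -> exp(4*I*pi/5).
Now take the inner product of this character with each irreducible chi from the table, <chi_3*chi_0, chi> = (1/5) sum_C |C| (chi_3*chi_0)(C) conj(chi(C)):
  <chi_3*chi_0, chi_0> = (1/5)[1*(1)*conj(1) + 1*(exp(-4*I*pi/5))*conj(1) + 1*(exp(2*I*pi/5))*conj(1) + 1*(exp(-2*I*pi/5))*conj(1) + 1*(exp(4*I*pi/5))*conj(1)]
      = (1/5)[(1) + (exp(-4*I*pi/5)) + (exp(2*I*pi/5)) + (exp(-2*I*pi/5)) + (exp(4*I*pi/5))] = 0/5 = 0
  <chi_3*chi_0, chi_1> = (1/5)[1*(1)*conj(1) + 1*(exp(-4*I*pi/5))*conj(exp(2*I*pi/5)) + 1*(exp(2*I*pi/5))*conj(exp(4*I*pi/5)) + 1*(exp(-2*I*pi/5))*conj(exp(-4*I*pi/5)) + 1*(exp(4*I*pi/5))*conj(exp(-2*I*pi/5))]
      = (1/5)[(1) + (exp(4*I*pi/5)) + (exp(-2*I*pi/5)) + (exp(2*I*pi/5)) + (exp(-4*I*pi/5))] = 0/5 = 0
  <chi_3*chi_0, chi_2> = (1/5)[1*(1)*conj(1) + 1*(exp(-4*I*pi/5))*conj(exp(4*I*pi/5)) + 1*(exp(2*I*pi/5))*conj(exp(-2*I*pi/5)) + 1*(exp(-2*I*pi/5))*conj(exp(2*I*pi/5)) + 1*(exp(4*I*pi/5))*conj(exp(-4*I*pi/5))]
      = (1/5)[(1) + (exp(2*I*pi/5)) + (exp(4*I*pi/5)) + (exp(-4*I*pi/5)) + (exp(-2*I*pi/5))] = 0/5 = 0
  <chi_3*chi_0, chi_3> = (1/5)[1*(1)*conj(1) + 1*(exp(-4*I*pi/5))*conj(exp(-4*I*pi/5)) + 1*(exp(2*I*pi/5))*conj(exp(2*I*pi/5)) + 1*(exp(-2*I*pi/5))*conj(exp(-2*I*pi/5)) + 1*(exp(4*I*pi/5))*conj(exp(4*I*pi/5))]
      = (1/5)[(1) + (1) + (1) + (1) + (1)] = 5/5 = 1
  <chi_3*chi_0, chi_4> = (1/5)[1*(1)*conj(1) + 1*(exp(-4*I*pi/5))*conj(exp(-2*I*pi/5)) + 1*(exp(2*I*pi/5))*conj(exp(-4*I*pi/5)) + 1*(exp(-2*I*pi/5))*conj(exp(4*I*pi/5)) + 1*(exp(4*I*pi/5))*conj(exp(2*I*pi/5))]
      = (1/5)[(1) + (exp(-2*I*pi/5)) + (exp(-4*I*pi/5)) + (exp(4*I*pi/5)) + (exp(2*I*pi/5))] = 0/5 = 0
(Exp terms are combined using exp(i*s)*conj(exp(i*t)) = exp(i*(s-t)), and sums of them are collapsed using the identity that for every m > 1 the m distinct m-th roots of unity sum to 0, e.g. 1 + exp(2*I*pi/3) + exp(-2*I*pi/3) = 0.)
Hence the multiplicities are chi_3: 1. Dimension check: dim(chi_3)*dim(chi_0) = 1*1 = 1 and sum (mult * dim) = 1*1 = 1.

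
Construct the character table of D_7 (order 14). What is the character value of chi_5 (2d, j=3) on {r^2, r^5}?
Conjugacy classes: {e} of size 1, {r^1, r^6} of size 2, {r^2, r^5} of size 2, {r^3, r^4} of size 2, {s, sr, ..., sr^6} of size 7.
Character table:
  irrep \ class              {e} (size 1)  {r^1, r^6} (size 2)  {r^2, r^5} (size 2)  {r^3, r^4} (size 2)  {s, sr, ..., sr^6} (size 7)
  chi_1 (triv)               1             1                    1                    1                    1                          
  chi_2 (sign: r->1, s->-1)  1             1                    1                    1                    -1                         
  chi_3 (2d, j=1)            2             2*cos(2*pi/7)        -2*cos(3*pi/7)       -2*cos(pi/7)         0                          
  chi_4 (2d, j=2)            2             -2*cos(3*pi/7)       -2*cos(pi/7)         2*cos(2*pi/7)        0                          
  chi_5 (2d, j=3)            2             -2*cos(pi/7)         2*cos(2*pi/7)        -2*cos(3*pi/7)       0                          

Spot check: chi_5 (2d, j=3) on {r^2, r^5} = 2*cos(2*pi/7).

D_7 has order 2*7 = 14 with 5 conjugacy classes, hence 5 irreducibles. Sum of squared dims 1 + 1 + 4 + 4 + 4 = 14 = |G|. Linear characters come from the abelianisation; the 2-dimensional irreps have character r^k -> 2*cos(2*pi*j*k/7), reflections -> 0.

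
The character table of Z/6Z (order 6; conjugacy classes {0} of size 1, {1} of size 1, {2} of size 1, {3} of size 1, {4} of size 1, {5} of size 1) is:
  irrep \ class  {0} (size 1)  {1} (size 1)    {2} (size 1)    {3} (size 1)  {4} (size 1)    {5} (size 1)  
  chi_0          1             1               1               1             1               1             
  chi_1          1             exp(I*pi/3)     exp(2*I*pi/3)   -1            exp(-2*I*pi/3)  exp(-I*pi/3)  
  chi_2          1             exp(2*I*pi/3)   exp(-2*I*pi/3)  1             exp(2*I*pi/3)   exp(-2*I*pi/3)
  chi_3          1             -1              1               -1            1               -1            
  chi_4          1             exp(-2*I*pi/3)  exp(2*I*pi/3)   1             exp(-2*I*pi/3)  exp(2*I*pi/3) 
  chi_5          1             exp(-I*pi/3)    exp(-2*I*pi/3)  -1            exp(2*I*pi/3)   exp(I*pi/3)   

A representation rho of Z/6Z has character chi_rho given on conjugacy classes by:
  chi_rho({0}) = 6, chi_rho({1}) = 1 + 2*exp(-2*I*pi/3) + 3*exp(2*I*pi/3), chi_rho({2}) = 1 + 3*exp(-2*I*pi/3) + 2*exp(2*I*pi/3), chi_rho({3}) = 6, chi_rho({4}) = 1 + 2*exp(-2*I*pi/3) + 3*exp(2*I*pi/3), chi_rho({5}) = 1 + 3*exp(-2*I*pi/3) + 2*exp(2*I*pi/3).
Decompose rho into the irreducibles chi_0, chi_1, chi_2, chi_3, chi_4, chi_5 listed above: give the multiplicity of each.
Multiplicities: chi_0: 1, chi_1: 0, chi_2: 3, chi_3: 0, chi_4: 2, chi_5: 0.

Justification: Use <chi_rho, chi> = (1/|G|) sum_C |C| * chi_rho(C) * conj(chi(C)) with |G| = 6 for each irreducible chi in the table:
  <chi_rho, chi_0> = (1/6)[1*(6)*conj(1) + 1*(1 + 2*exp(-2*I*pi/3) + 3*exp(2*I*pi/3))*conj(1) + 1*(1 + 3*exp(-2*I*pi/3) + 2*exp(2*I*pi/3))*conj(1) + 1*(6)*conj(1) + 1*(1 + 2*exp(-2*I*pi/3) + 3*exp(2*I*pi/3))*conj(1) + 1*(1 + 3*exp(-2*I*pi/3) + 2*exp(2*I*pi/3))*conj(1)]
      = (1/6)[(6) + (1 + 2*exp(-2*I*pi/3) + 3*exp(2*I*pi/3)) + (1 + 3*exp(-2*I*pi/3) + 2*exp(2*I*pi/3)) + (6) + (1 + 2*exp(-2*I*pi/3) + 3*exp(2*I*pi/3)) + (1 + 3*exp(-2*I*pi/3) + 2*exp(2*I*pi/3))] = 6/6 = 1
  <chi_rho, chi_1> = (1/6)[1*(6)*conj(1) + 1*(1 + 2*exp(-2*I*pi/3) + 3*exp(2*I*pi/3))*conj(exp(I*pi/3)) + 1*(1 + 3*exp(-2*I*pi/3) + 2*exp(2*I*pi/3))*conj(exp(2*I*pi/3)) + 1*(6)*conj(-1) + 1*(1 + 2*exp(-2*I*pi/3) + 3*exp(2*I*pi/3))*conj(exp(-2*I*pi/3)) + 1*(1 + 3*exp(-2*I*pi/3) + 2*exp(2*I*pi/3))*conj(exp(-I*pi/3))]
      = (1/6)[(6) + (-2 + exp(-I*pi/3) + 3*exp(I*pi/3)) + (2 + exp(-2*I*pi/3) + 3*exp(2*I*pi/3)) + (-6) + (2 + 3*exp(-2*I*pi/3) + exp(2*I*pi/3)) + (-2 + 3*exp(-I*pi/3) + exp(I*pi/3))] = 0/6 = 0
  <chi_rho, chi_2> = (1/6)[1*(6)*conj(1) + 1*(1 + 2*exp(-2*I*pi/3) + 3*exp(2*I*pi/3))*conj(exp(2*I*pi/3)) + 1*(1 + 3*exp(-2*I*pi/3) + 2*exp(2*I*pi/3))*conj(exp(-2*I*pi/3)) + 1*(6)*conj(1) + 1*(1 + 2*exp(-2*I*pi/3) + 3*exp(2*I*pi/3))*conj(exp(2*I*pi/3)) + 1*(1 + 3*exp(-2*I*pi/3) + 2*exp(2*I*pi/3))*conj(exp(-2*I*pi/3))]
      = (1/6)[(6) + (3 + exp(-2*I*pi/3) + 2*exp(2*I*pi/3)) + (3 + 2*exp(-2*I*pi/3) + exp(2*I*pi/3)) + (6) + (3 + exp(-2*I*pi/3) + 2*exp(2*I*pi/3)) + (3 + 2*exp(-2*I*pi/3) + exp(2*I*pi/3))] = 18/6 = 3
  <chi_rho, chi_3> = (1/6)[1*(6)*conj(1) + 1*(1 + 2*exp(-2*I*pi/3) + 3*exp(2*I*pi/3))*conj(-1) + 1*(1 + 3*exp(-2*I*pi/3) + 2*exp(2*I*pi/3))*conj(1) + 1*(6)*conj(-1) + 1*(1 + 2*exp(-2*I*pi/3) + 3*exp(2*I*pi/3))*conj(1) + 1*(1 + 3*exp(-2*I*pi/3) + 2*exp(2*I*pi/3))*conj(-1)]
      = (1/6)[(6) + (-1 - 3*exp(2*I*pi/3) - 2*exp(-2*I*pi/3)) + (1 + 3*exp(-2*I*pi/3) + 2*exp(2*I*pi/3)) + (-6) + (1 + 2*exp(-2*I*pi/3) + 3*exp(2*I*pi/3)) + (-1 - 2*exp(2*I*pi/3) - 3*exp(-2*I*pi/3))] = 0/6 = 0
  <chi_rho, chi_4> = (1/6)[1*(6)*conj(1) + 1*(1 + 2*exp(-2*I*pi/3) + 3*exp(2*I*pi/3))*conj(exp(-2*I*pi/3)) + 1*(1 + 3*exp(-2*I*pi/3) + 2*exp(2*I*pi/3))*conj(exp(2*I*pi/3)) + 1*(6)*conj(1) + 1*(1 + 2*exp(-2*I*pi/3) + 3*exp(2*I*pi/3))*conj(exp(-2*I*pi/3)) + 1*(1 + 3*exp(-2*I*pi/3) + 2*exp(2*I*pi/3))*conj(exp(2*I*pi/3))]
      = (1/6)[(6) + (2 + 3*exp(-2*I*pi/3) + exp(2*I*pi/3)) + (2 + exp(-2*I*pi/3) + 3*exp(2*I*pi/3)) + (6) + (2 + 3*exp(-2*I*pi/3) + exp(2*I*pi/3)) + (2 + exp(-2*I*pi/3) + 3*exp(2*I*pi/3))] = 12/6 = 2
  <chi_rho, chi_5> = (1/6)[1*(6)*conj(1) + 1*(1 + 2*exp(-2*I*pi/3) + 3*exp(2*I*pi/3))*conj(exp(-I*pi/3)) + 1*(1 + 3*exp(-2*I*pi/3) + 2*exp(2*I*pi/3))*conj(exp(-2*I*pi/3)) + 1*(6)*conj(-1) + 1*(1 + 2*exp(-2*I*pi/3) + 3*exp(2*I*pi/3))*conj(exp(2*I*pi/3)) + 1*(1 + 3*exp(-2*I*pi/3) + 2*exp(2*I*pi/3))*conj(exp(I*pi/3))]
      = (1/6)[(6) + (-3 + 2*exp(-I*pi/3) + exp(I*pi/3)) + (3 + 2*exp(-2*I*pi/3) + exp(2*I*pi/3)) + (-6) + (3 + exp(-2*I*pi/3) + 2*exp(2*I*pi/3)) + (-3 + exp(-I*pi/3) + 2*exp(I*pi/3))] = 0/6 = 0
(Exp terms are combined using exp(i*s)*conj(exp(i*t)) = exp(i*(s-t)), and sums of them are collapsed using the identity that for every m > 1 the m distinct m-th roots of unity sum to 0, e.g. 1 + exp(2*I*pi/3) + exp(-2*I*pi/3) = 0.)
Dimension check: dim(rho) = sum (mult * dim) = 1*1 + 0*1 + 3*1 + 0*1 + 2*1 + 0*1 = 6 = chi_rho(e) = 6.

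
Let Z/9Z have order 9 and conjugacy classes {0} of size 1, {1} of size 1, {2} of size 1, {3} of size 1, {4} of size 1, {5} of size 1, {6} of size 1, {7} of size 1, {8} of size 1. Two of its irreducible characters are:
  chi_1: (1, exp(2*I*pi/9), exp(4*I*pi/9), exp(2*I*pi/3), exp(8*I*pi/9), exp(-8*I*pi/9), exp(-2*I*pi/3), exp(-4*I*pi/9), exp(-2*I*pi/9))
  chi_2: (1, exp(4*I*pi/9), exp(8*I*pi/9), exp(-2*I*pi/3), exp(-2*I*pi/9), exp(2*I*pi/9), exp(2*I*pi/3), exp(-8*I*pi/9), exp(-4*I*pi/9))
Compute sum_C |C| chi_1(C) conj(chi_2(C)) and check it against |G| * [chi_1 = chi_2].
Sum = 0; so <chi_1, chi_2> = 0 (distinct irreducibles are orthogonal).

Derivation: Compute term by term over conjugacy classes (|C| * chi_1(C) * conj(chi_2(C))):
  1*(1)*conj(1) + 1*(exp(2*I*pi/9))*conj(exp(4*I*pi/9)) + 1*(exp(4*I*pi/9))*conj(exp(8*I*pi/9)) + 1*(exp(2*I*pi/3))*conj(exp(-2*I*pi/3)) + 1*(exp(8*I*pi/9))*conj(exp(-2*I*pi/9)) + 1*(exp(-8*I*pi/9))*conj(exp(2*I*pi/9)) + 1*(exp(-2*I*pi/3))*conj(exp(2*I*pi/3)) + 1*(exp(-4*I*pi/9))*conj(exp(-8*I*pi/9)) + 1*(exp(-2*I*pi/9))*conj(exp(-4*I*pi/9))
  = (1) + (exp(-2*I*pi/9)) + (exp(-4*I*pi/9)) + (exp(-2*I*pi/3)) + (exp(-8*I*pi/9)) + (exp(8*I*pi/9)) + (exp(2*I*pi/3)) + (exp(4*I*pi/9)) + (exp(2*I*pi/9))
  = 0.
(Exp terms are combined using exp(i*s)*conj(exp(i*t)) = exp(i*(s-t)), and sums of them are collapsed using the identity that for every m > 1 the m distinct m-th roots of unity sum to 0, e.g. 1 + exp(2*I*pi/3) + exp(-2*I*pi/3) = 0.)
Dividing by |G| = 9 gives 0/9 = 0, matching the row-orthogonality relation <chi_1, chi_2> = [chi_1 = chi_2].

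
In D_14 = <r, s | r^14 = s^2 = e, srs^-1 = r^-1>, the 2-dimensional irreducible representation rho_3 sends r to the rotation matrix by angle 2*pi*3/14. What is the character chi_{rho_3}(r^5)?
chi_{rho_3}(r^5) = 2*cos(2*pi*3*5/14) = 2*cos(15*pi/7)

Explanation: rho_3(r^5) is rotation by angle 2*pi*3*5/14, whose trace is 2*cos(2*pi*3*5/14) = 2*cos(15*pi/7).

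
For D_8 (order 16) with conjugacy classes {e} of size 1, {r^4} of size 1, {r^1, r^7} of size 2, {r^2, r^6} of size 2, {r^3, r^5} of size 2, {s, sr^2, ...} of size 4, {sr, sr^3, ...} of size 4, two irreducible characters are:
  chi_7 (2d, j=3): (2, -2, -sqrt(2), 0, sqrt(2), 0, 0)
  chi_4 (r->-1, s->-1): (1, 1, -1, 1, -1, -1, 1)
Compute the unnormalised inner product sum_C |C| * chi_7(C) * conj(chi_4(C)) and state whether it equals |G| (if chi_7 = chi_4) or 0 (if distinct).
Sum = 0; so <chi_7, chi_4> = 0 (distinct irreducibles are orthogonal).

Why: Compute term by term over conjugacy classes (|C| * chi_7(C) * conj(chi_4(C))):
  1*(2)*conj(1) + 1*(-2)*conj(1) + 2*(-sqrt(2))*conj(-1) + 2*(0)*conj(1) + 2*(sqrt(2))*conj(-1) + 4*(0)*conj(-1) + 4*(0)*conj(1)
  = (2) + (-2) + (2*sqrt(2)) + (0) + (-2*sqrt(2)) + (0) + (0)
  = 0.
Dividing by |G| = 16 gives 0/16 = 0, matching the row-orthogonality relation <chi_7, chi_4> = [chi_7 = chi_4].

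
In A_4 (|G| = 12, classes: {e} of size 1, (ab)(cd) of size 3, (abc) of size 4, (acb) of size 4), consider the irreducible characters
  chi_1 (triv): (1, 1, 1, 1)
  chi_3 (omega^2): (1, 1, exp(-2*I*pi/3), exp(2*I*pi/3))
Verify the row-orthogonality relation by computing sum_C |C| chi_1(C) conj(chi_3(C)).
Sum = 0; so <chi_1, chi_3> = 0 (distinct irreducibles are orthogonal).

Compute term by term over conjugacy classes (|C| * chi_1(C) * conj(chi_3(C))):
  1*(1)*conj(1) + 3*(1)*conj(1) + 4*(1)*conj(exp(-2*I*pi/3)) + 4*(1)*conj(exp(2*I*pi/3))
  = (1) + (3) + (4*exp(2*I*pi/3)) + (4*exp(-2*I*pi/3))
  = 0.
(Exp terms are combined using exp(i*s)*conj(exp(i*t)) = exp(i*(s-t)), and sums of them are collapsed using the identity that for every m > 1 the m distinct m-th roots of unity sum to 0, e.g. 1 + exp(2*I*pi/3) + exp(-2*I*pi/3) = 0.)
Dividing by |G| = 12 gives 0/12 = 0, matching the row-orthogonality relation <chi_1, chi_3> = [chi_1 = chi_3].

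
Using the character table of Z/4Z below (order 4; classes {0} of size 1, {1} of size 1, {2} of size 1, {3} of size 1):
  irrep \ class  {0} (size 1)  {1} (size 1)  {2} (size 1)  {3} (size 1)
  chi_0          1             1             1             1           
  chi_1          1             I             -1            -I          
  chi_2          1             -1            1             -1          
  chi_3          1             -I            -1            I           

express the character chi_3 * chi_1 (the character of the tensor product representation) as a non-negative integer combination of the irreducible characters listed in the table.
chi_3 tensor chi_1 = chi_0 (all other irreducibles have multiplicity 0).

Working: The character of a tensor product is the pointwise product (chi_3 * chi_1)(C) = chi_3(C) * chi_1(C):
  {0}: (1)*(1), {1}: (-I)*(I), {2}: (-1)*(-1), {3}: (I)*(-I)
so (chi_3 * chi_1) takes values
  {0} -> 1, {1} -> 1, {2} -> 1, {3} -> 1.
Now take the inner product of this character with each irreducible chi from the table, <chi_3*chi_1, chi> = (1/4) sum_C |C| (chi_3*chi_1)(C) conj(chi(C)):
  <chi_3*chi_1, chi_0> = (1/4)[1*(1)*conj(1) + 1*(1)*conj(1) + 1*(1)*conj(1) + 1*(1)*conj(1)]
      = (1/4)[(1) + (1) + (1) + (1)] = 4/4 = 1
  <chi_3*chi_1, chi_1> = (1/4)[1*(1)*conj(1) + 1*(1)*conj(I) + 1*(1)*conj(-1) + 1*(1)*conj(-I)]
      = (1/4)[(1) + (-I) + (-1) + (I)] = 0/4 = 0
  <chi_3*chi_1, chi_2> = (1/4)[1*(1)*conj(1) + 1*(1)*conj(-1) + 1*(1)*conj(1) + 1*(1)*conj(-1)]
      = (1/4)[(1) + (-1) + (1) + (-1)] = 0/4 = 0
  <chi_3*chi_1, chi_3> = (1/4)[1*(1)*conj(1) + 1*(1)*conj(-I) + 1*(1)*conj(-1) + 1*(1)*conj(I)]
      = (1/4)[(1) + (I) + (-1) + (-I)] = 0/4 = 0
(Exp terms are combined using exp(i*s)*conj(exp(i*t)) = exp(i*(s-t)), and sums of them are collapsed using the identity that for every m > 1 the m distinct m-th roots of unity sum to 0, e.g. 1 + exp(2*I*pi/3) + exp(-2*I*pi/3) = 0.)
Hence the multiplicities are chi_0: 1. Dimension check: dim(chi_3)*dim(chi_1) = 1*1 = 1 and sum (mult * dim) = 1*1 = 1.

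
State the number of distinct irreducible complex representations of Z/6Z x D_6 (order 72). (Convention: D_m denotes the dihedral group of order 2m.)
36

Argument: The number of irreducible complex representations of a finite group equals its number of conjugacy classes. For a direct product, #classes(G x H) = #classes(G) * #classes(H). Z/6Z has 6 classes (abelian), D_6 has 6 classes, so 6 * 6 = 36, so Z/6Z x D_6 (order 72) has exactly 36 irreducible complex representations.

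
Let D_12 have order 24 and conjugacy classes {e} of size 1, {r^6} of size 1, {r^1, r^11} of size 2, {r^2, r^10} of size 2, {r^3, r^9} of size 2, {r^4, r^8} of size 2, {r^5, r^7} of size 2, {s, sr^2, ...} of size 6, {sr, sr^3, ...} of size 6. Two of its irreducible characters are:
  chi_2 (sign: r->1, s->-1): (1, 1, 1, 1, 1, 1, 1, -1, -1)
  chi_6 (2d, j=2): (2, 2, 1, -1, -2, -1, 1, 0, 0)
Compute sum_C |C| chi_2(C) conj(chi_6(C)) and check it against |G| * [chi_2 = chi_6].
Sum = 0; so <chi_2, chi_6> = 0 (distinct irreducibles are orthogonal).

Argument: Compute term by term over conjugacy classes (|C| * chi_2(C) * conj(chi_6(C))):
  1*(1)*conj(2) + 1*(1)*conj(2) + 2*(1)*conj(1) + 2*(1)*conj(-1) + 2*(1)*conj(-2) + 2*(1)*conj(-1) + 2*(1)*conj(1) + 6*(-1)*conj(0) + 6*(-1)*conj(0)
  = (2) + (2) + (2) + (-2) + (-4) + (-2) + (2) + (0) + (0)
  = 0.
Dividing by |G| = 24 gives 0/24 = 0, matching the row-orthogonality relation <chi_2, chi_6> = [chi_2 = chi_6].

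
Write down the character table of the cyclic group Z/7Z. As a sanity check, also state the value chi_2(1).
Character table of Z/7Z (irreps indexed chi_0,...,chi_6 with chi_k(m) = zeta_7^(k*m), zeta_7 = exp(2*pi*i/7)):
  irrep \ class  {0} (size 1)  {1} (size 1)    {2} (size 1)    {3} (size 1)    {4} (size 1)    {5} (size 1)    {6} (size 1)  
  chi_0          1             1               1               1               1               1               1             
  chi_1          1             exp(2*I*pi/7)   exp(4*I*pi/7)   exp(6*I*pi/7)   exp(-6*I*pi/7)  exp(-4*I*pi/7)  exp(-2*I*pi/7)
  chi_2          1             exp(4*I*pi/7)   exp(-6*I*pi/7)  exp(-2*I*pi/7)  exp(2*I*pi/7)   exp(6*I*pi/7)   exp(-4*I*pi/7)
  chi_3          1             exp(6*I*pi/7)   exp(-2*I*pi/7)  exp(4*I*pi/7)   exp(-4*I*pi/7)  exp(2*I*pi/7)   exp(-6*I*pi/7)
  chi_4          1             exp(-6*I*pi/7)  exp(2*I*pi/7)   exp(-4*I*pi/7)  exp(4*I*pi/7)   exp(-2*I*pi/7)  exp(6*I*pi/7) 
  chi_5          1             exp(-4*I*pi/7)  exp(6*I*pi/7)   exp(2*I*pi/7)   exp(-2*I*pi/7)  exp(-6*I*pi/7)  exp(4*I*pi/7) 
  chi_6          1             exp(-2*I*pi/7)  exp(-4*I*pi/7)  exp(-6*I*pi/7)  exp(6*I*pi/7)   exp(4*I*pi/7)   exp(2*I*pi/7) 

Spot check: chi_2(1) = zeta_7^(2*1) = zeta_7^2 = exp(4*I*pi/7).

Details: Z/7Z is abelian, so all 7 irreducible complex representations are 1-dimensional. They are given by chi_k(m) = zeta_7^(k*m) for k = 0,...,6. Row orthogonality: sum_m chi_k(m) conj(chi_l(m)) = 7 * [k = l].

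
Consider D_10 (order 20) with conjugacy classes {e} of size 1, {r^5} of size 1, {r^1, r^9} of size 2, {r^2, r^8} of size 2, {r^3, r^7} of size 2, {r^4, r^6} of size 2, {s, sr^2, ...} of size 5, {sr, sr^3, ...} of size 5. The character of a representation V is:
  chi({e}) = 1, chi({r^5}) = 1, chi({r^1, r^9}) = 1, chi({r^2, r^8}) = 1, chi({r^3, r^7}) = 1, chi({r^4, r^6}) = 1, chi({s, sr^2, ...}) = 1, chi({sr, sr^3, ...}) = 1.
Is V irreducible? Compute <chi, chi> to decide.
Irreducible: <chi, chi> = 1.

Derivation: <chi, chi> = (1/|G|) sum_C |C| * |chi(C)|^2 = (1/20)[1*|1|^2 + 1*|1|^2 + 2*|1|^2 + 2*|1|^2 + 2*|1|^2 + 2*|1|^2 + 5*|1|^2 + 5*|1|^2]
  = (1/20)[(1) + (1) + (2) + (2) + (2) + (2) + (5) + (5)] = 20/20 = 1.
A character is irreducible iff <chi, chi> = 1, so this representation is irreducible.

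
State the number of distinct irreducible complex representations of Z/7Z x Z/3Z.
21

Justification: The number of irreducible complex representations of a finite group equals its number of conjugacy classes. Z/7Z x Z/3Z is abelian of order 21, so every element is its own conjugacy class: 21 classes, so Z/7Z x Z/3Z (order 21) has exactly 21 irreducible complex representations.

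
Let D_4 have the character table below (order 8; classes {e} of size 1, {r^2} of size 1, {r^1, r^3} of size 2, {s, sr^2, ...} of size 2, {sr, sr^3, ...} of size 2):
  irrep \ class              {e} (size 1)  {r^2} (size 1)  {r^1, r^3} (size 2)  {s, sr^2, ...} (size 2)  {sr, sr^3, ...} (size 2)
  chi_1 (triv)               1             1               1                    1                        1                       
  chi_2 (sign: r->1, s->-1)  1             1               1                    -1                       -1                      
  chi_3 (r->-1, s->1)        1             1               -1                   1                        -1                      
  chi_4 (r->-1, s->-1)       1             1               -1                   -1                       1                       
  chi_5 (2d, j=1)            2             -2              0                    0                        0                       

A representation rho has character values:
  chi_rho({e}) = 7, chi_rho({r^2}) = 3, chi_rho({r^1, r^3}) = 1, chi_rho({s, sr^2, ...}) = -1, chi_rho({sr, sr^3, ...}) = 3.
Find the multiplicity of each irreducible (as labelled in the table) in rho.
Multiplicities: chi_1: 2, chi_2: 1, chi_3: 0, chi_4: 2, chi_5: 1.

Argument: Use <chi_rho, chi> = (1/|G|) sum_C |C| * chi_rho(C) * conj(chi(C)) with |G| = 8 for each irreducible chi in the table:
  <chi_rho, chi_1> = (1/8)[1*(7)*conj(1) + 1*(3)*conj(1) + 2*(1)*conj(1) + 2*(-1)*conj(1) + 2*(3)*conj(1)]
      = (1/8)[(7) + (3) + (2) + (-2) + (6)] = 16/8 = 2
  <chi_rho, chi_2> = (1/8)[1*(7)*conj(1) + 1*(3)*conj(1) + 2*(1)*conj(1) + 2*(-1)*conj(-1) + 2*(3)*conj(-1)]
      = (1/8)[(7) + (3) + (2) + (2) + (-6)] = 8/8 = 1
  <chi_rho, chi_3> = (1/8)[1*(7)*conj(1) + 1*(3)*conj(1) + 2*(1)*conj(-1) + 2*(-1)*conj(1) + 2*(3)*conj(-1)]
      = (1/8)[(7) + (3) + (-2) + (-2) + (-6)] = 0/8 = 0
  <chi_rho, chi_4> = (1/8)[1*(7)*conj(1) + 1*(3)*conj(1) + 2*(1)*conj(-1) + 2*(-1)*conj(-1) + 2*(3)*conj(1)]
      = (1/8)[(7) + (3) + (-2) + (2) + (6)] = 16/8 = 2
  <chi_rho, chi_5> = (1/8)[1*(7)*conj(2) + 1*(3)*conj(-2) + 2*(1)*conj(0) + 2*(-1)*conj(0) + 2*(3)*conj(0)]
      = (1/8)[(14) + (-6) + (0) + (0) + (0)] = 8/8 = 1
Dimension check: dim(rho) = sum (mult * dim) = 2*1 + 1*1 + 0*1 + 2*1 + 1*2 = 7 = chi_rho(e) = 7.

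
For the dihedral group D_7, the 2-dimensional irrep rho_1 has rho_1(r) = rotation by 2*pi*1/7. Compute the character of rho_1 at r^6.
chi_{rho_1}(r^6) = 2*cos(2*pi*1*6/7) = 2*cos(2*pi/7)

Argument: rho_1(r^6) is rotation by angle 2*pi*1*6/7, whose trace is 2*cos(2*pi*1*6/7) = 2*cos(2*pi/7).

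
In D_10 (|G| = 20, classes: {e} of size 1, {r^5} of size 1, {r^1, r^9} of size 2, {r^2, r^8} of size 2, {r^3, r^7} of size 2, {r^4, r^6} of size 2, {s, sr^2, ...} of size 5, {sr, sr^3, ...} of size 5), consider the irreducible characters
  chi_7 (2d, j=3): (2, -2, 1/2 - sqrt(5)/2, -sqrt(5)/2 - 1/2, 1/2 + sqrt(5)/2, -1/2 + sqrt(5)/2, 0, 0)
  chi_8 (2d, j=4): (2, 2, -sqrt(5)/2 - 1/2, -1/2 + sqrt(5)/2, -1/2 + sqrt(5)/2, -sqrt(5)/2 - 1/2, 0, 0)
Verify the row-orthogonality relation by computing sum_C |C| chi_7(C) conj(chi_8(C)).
Sum = 0; so <chi_7, chi_8> = 0 (distinct irreducibles are orthogonal).

Details: Compute term by term over conjugacy classes (|C| * chi_7(C) * conj(chi_8(C))):
  1*(2)*conj(2) + 1*(-2)*conj(2) + 2*(1/2 - sqrt(5)/2)*conj(-sqrt(5)/2 - 1/2) + 2*(-sqrt(5)/2 - 1/2)*conj(-1/2 + sqrt(5)/2) + 2*(1/2 + sqrt(5)/2)*conj(-1/2 + sqrt(5)/2) + 2*(-1/2 + sqrt(5)/2)*conj(-sqrt(5)/2 - 1/2) + 5*(0)*conj(0) + 5*(0)*conj(0)
  = (4) + (-4) + (2) + (-2) + (2) + (-2) + (0) + (0)
  = 0.
Dividing by |G| = 20 gives 0/20 = 0, matching the row-orthogonality relation <chi_7, chi_8> = [chi_7 = chi_8].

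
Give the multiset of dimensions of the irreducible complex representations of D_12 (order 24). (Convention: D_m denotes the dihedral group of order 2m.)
Dimensions: 1, 1, 1, 1, 2, 2, 2, 2, 2

Solution. There are 9 irreducibles (= number of conjugacy classes). Their dimensions d_i satisfy sum d_i^2 = |G| = 24: 1 + 1 + 1 + 1 + 4 + 4 + 4 + 4 + 4 = 24.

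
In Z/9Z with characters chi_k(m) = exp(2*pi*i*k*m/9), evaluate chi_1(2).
chi_1(2) = zeta_9^2 = exp(4*I*pi/9)

Working: chi_1(2) = zeta_9^(1*2) = zeta_9^2. Since zeta_9^9 = 1, this equals zeta_9^2 = exp(2*pi*i*2/9) = exp(4*I*pi/9).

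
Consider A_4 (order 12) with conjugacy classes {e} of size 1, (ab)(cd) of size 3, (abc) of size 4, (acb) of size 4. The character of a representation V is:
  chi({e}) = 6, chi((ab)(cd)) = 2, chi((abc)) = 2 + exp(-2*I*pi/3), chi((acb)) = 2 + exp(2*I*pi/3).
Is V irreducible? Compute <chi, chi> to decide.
Not irreducible (reducible): <chi, chi> = 6 > 1.

Details: <chi, chi> = (1/|G|) sum_C |C| * |chi(C)|^2 = (1/12)[1*|6|^2 + 3*|2|^2 + 4*|2 + exp(-2*I*pi/3)|^2 + 4*|2 + exp(2*I*pi/3)|^2]
  = (1/12)[(36) + (12) + (12) + (12)] = 72/12 = 6.
(Exp terms are combined using exp(i*s)*conj(exp(i*t)) = exp(i*(s-t)), and sums of them are collapsed using the identity that for every m > 1 the m distinct m-th roots of unity sum to 0, e.g. 1 + exp(2*I*pi/3) + exp(-2*I*pi/3) = 0.)
A character is irreducible iff <chi, chi> = 1, so this representation is reducible.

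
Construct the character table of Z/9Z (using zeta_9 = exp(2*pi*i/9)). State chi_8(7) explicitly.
Character table of Z/9Z (irreps indexed chi_0,...,chi_8 with chi_k(m) = zeta_9^(k*m), zeta_9 = exp(2*pi*i/9)):
  irrep \ class  {0} (size 1)  {1} (size 1)    {2} (size 1)    {3} (size 1)    {4} (size 1)    {5} (size 1)    {6} (size 1)    {7} (size 1)    {8} (size 1)  
  chi_0          1             1               1               1               1               1               1               1               1             
  chi_1          1             exp(2*I*pi/9)   exp(4*I*pi/9)   exp(2*I*pi/3)   exp(8*I*pi/9)   exp(-8*I*pi/9)  exp(-2*I*pi/3)  exp(-4*I*pi/9)  exp(-2*I*pi/9)
  chi_2          1             exp(4*I*pi/9)   exp(8*I*pi/9)   exp(-2*I*pi/3)  exp(-2*I*pi/9)  exp(2*I*pi/9)   exp(2*I*pi/3)   exp(-8*I*pi/9)  exp(-4*I*pi/9)
  chi_3          1             exp(2*I*pi/3)   exp(-2*I*pi/3)  1               exp(2*I*pi/3)   exp(-2*I*pi/3)  1               exp(2*I*pi/3)   exp(-2*I*pi/3)
  chi_4          1             exp(8*I*pi/9)   exp(-2*I*pi/9)  exp(2*I*pi/3)   exp(-4*I*pi/9)  exp(4*I*pi/9)   exp(-2*I*pi/3)  exp(2*I*pi/9)   exp(-8*I*pi/9)
  chi_5          1             exp(-8*I*pi/9)  exp(2*I*pi/9)   exp(-2*I*pi/3)  exp(4*I*pi/9)   exp(-4*I*pi/9)  exp(2*I*pi/3)   exp(-2*I*pi/9)  exp(8*I*pi/9) 
  chi_6          1             exp(-2*I*pi/3)  exp(2*I*pi/3)   1               exp(-2*I*pi/3)  exp(2*I*pi/3)   1               exp(-2*I*pi/3)  exp(2*I*pi/3) 
  chi_7          1             exp(-4*I*pi/9)  exp(-8*I*pi/9)  exp(2*I*pi/3)   exp(2*I*pi/9)   exp(-2*I*pi/9)  exp(-2*I*pi/3)  exp(8*I*pi/9)   exp(4*I*pi/9) 
  chi_8          1             exp(-2*I*pi/9)  exp(-4*I*pi/9)  exp(-2*I*pi/3)  exp(-8*I*pi/9)  exp(8*I*pi/9)   exp(2*I*pi/3)   exp(4*I*pi/9)   exp(2*I*pi/9) 

Spot check: chi_8(7) = zeta_9^(8*7) = zeta_9^56 = exp(4*I*pi/9).

Z/9Z is abelian, so all 9 irreducible complex representations are 1-dimensional. They are given by chi_k(m) = zeta_9^(k*m) for k = 0,...,8. Row orthogonality: sum_m chi_k(m) conj(chi_l(m)) = 9 * [k = l].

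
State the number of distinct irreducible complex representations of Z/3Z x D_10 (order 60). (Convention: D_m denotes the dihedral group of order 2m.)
24

Reasoning: The number of irreducible complex representations of a finite group equals its number of conjugacy classes. For a direct product, #classes(G x H) = #classes(G) * #classes(H). Z/3Z has 3 classes (abelian), D_10 has 8 classes, so 3 * 8 = 24, so Z/3Z x D_10 (order 60) has exactly 24 irreducible complex representations.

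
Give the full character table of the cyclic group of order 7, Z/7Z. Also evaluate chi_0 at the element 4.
Character table of Z/7Z (irreps indexed chi_0,...,chi_6 with chi_k(m) = zeta_7^(k*m), zeta_7 = exp(2*pi*i/7)):
  irrep \ class  {0} (size 1)  {1} (size 1)    {2} (size 1)    {3} (size 1)    {4} (size 1)    {5} (size 1)    {6} (size 1)  
  chi_0          1             1               1               1               1               1               1             
  chi_1          1             exp(2*I*pi/7)   exp(4*I*pi/7)   exp(6*I*pi/7)   exp(-6*I*pi/7)  exp(-4*I*pi/7)  exp(-2*I*pi/7)
  chi_2          1             exp(4*I*pi/7)   exp(-6*I*pi/7)  exp(-2*I*pi/7)  exp(2*I*pi/7)   exp(6*I*pi/7)   exp(-4*I*pi/7)
  chi_3          1             exp(6*I*pi/7)   exp(-2*I*pi/7)  exp(4*I*pi/7)   exp(-4*I*pi/7)  exp(2*I*pi/7)   exp(-6*I*pi/7)
  chi_4          1             exp(-6*I*pi/7)  exp(2*I*pi/7)   exp(-4*I*pi/7)  exp(4*I*pi/7)   exp(-2*I*pi/7)  exp(6*I*pi/7) 
  chi_5          1             exp(-4*I*pi/7)  exp(6*I*pi/7)   exp(2*I*pi/7)   exp(-2*I*pi/7)  exp(-6*I*pi/7)  exp(4*I*pi/7) 
  chi_6          1             exp(-2*I*pi/7)  exp(-4*I*pi/7)  exp(-6*I*pi/7)  exp(6*I*pi/7)   exp(4*I*pi/7)   exp(2*I*pi/7) 

Spot check: chi_0(4) = zeta_7^(0*4) = zeta_7^0 = 1.

Proof sketch: Z/7Z is abelian, so all 7 irreducible complex representations are 1-dimensional. They are given by chi_k(m) = zeta_7^(k*m) for k = 0,...,6. Row orthogonality: sum_m chi_k(m) conj(chi_l(m)) = 7 * [k = l].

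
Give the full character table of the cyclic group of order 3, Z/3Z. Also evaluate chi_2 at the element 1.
Character table of Z/3Z (irreps indexed chi_0,...,chi_2 with chi_k(m) = zeta_3^(k*m), zeta_3 = exp(2*pi*i/3)):
  irrep \ class  {0} (size 1)  {1} (size 1)    {2} (size 1)  
  chi_0          1             1               1             
  chi_1          1             exp(2*I*pi/3)   exp(-2*I*pi/3)
  chi_2          1             exp(-2*I*pi/3)  exp(2*I*pi/3) 

Spot check: chi_2(1) = zeta_3^(2*1) = zeta_3^2 = exp(-2*I*pi/3).

Justification: Z/3Z is abelian, so all 3 irreducible complex representations are 1-dimensional. They are given by chi_k(m) = zeta_3^(k*m) for k = 0,...,2. Row orthogonality: sum_m chi_k(m) conj(chi_l(m)) = 3 * [k = l].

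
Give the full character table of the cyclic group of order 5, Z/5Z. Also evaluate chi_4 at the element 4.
Character table of Z/5Z (irreps indexed chi_0,...,chi_4 with chi_k(m) = zeta_5^(k*m), zeta_5 = exp(2*pi*i/5)):
  irrep \ class  {0} (size 1)  {1} (size 1)    {2} (size 1)    {3} (size 1)    {4} (size 1)  
  chi_0          1             1               1               1               1             
  chi_1          1             exp(2*I*pi/5)   exp(4*I*pi/5)   exp(-4*I*pi/5)  exp(-2*I*pi/5)
  chi_2          1             exp(4*I*pi/5)   exp(-2*I*pi/5)  exp(2*I*pi/5)   exp(-4*I*pi/5)
  chi_3          1             exp(-4*I*pi/5)  exp(2*I*pi/5)   exp(-2*I*pi/5)  exp(4*I*pi/5) 
  chi_4          1             exp(-2*I*pi/5)  exp(-4*I*pi/5)  exp(4*I*pi/5)   exp(2*I*pi/5) 

Spot check: chi_4(4) = zeta_5^(4*4) = zeta_5^16 = exp(2*I*pi/5).

Z/5Z is abelian, so all 5 irreducible complex representations are 1-dimensional. They are given by chi_k(m) = zeta_5^(k*m) for k = 0,...,4. Row orthogonality: sum_m chi_k(m) conj(chi_l(m)) = 5 * [k = l].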